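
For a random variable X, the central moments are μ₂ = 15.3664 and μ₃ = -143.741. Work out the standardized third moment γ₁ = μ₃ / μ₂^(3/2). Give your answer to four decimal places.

-2.3863

σ = √μ₂ = √15.3664 = 3.92000
σ³ = μ₂^(3/2) = 60.23629
γ₁ = μ₃/σ³ = -143.741 / 60.23629 ≈ -2.3863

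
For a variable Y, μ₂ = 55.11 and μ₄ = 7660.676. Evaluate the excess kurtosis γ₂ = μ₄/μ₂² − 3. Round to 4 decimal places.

μ₂² = 55.11² = 3037.11210
μ₄/μ₂² = 7660.676 / 3037.11210 = 2.52236
γ₂ = 2.52236 − 3 ≈ -0.4776

-0.4776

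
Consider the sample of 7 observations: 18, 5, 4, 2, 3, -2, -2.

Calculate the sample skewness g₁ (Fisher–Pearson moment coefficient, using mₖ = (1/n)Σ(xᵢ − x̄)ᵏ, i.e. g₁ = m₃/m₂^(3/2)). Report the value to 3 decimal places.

x̄ = (18 + 5 + 4 + 2 + 3 - 2 - 2) / 7 = 4.0000
deviations (xᵢ − x̄): 14.0000, 1.0000, 0.0000, -2.0000, -1.0000, -6.0000, -6.0000
Σ(xᵢ − x̄)² = 274.0000 ⇒ m₂ = 274.0000/7 = 39.14286
Σ(xᵢ − x̄)³ = 2304.0000 ⇒ m₃ = 2304.0000/7 = 329.14286
m₂^(3/2) = 39.14286^(1.5) = 244.89436
g₁ = m₃ / m₂^(3/2) = 329.14286 / 244.89436 ≈ 1.344

1.344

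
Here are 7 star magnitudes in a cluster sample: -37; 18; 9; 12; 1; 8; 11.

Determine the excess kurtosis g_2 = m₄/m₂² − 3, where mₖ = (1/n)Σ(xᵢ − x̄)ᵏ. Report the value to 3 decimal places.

x̄ = 3.1429
Σ(xᵢ − x̄)² = 2034.8571 ⇒ m₂ = 290.69388
Σ(xᵢ − x̄)⁴ = 2657211.6035 ⇒ m₄ = 379601.65764
m₂² = 84502.93045
g_2 = m₄/m₂² − 3 = 4.49217 − 3 ≈ 1.492

1.492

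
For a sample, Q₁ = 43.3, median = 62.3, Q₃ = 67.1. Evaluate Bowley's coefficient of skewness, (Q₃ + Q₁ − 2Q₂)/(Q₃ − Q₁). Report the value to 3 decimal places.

numerator: Q₃ + Q₁ − 2Q₂ = 67.1 + 43.3 − 2×62.3 = -14.2000
denominator: Q₃ − Q₁ = 67.1 − 43.3 = 23.8000
Bowley skewness = -14.2000 / 23.8000 ≈ -0.597

-0.597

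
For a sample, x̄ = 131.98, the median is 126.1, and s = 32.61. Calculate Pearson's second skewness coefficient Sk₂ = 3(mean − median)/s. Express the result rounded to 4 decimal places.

Sk₂ = 3(131.98 − 126.1) / 32.61 = 3 × 5.8800 / 32.61
    = 17.6400 / 32.61 ≈ 0.5409

0.5409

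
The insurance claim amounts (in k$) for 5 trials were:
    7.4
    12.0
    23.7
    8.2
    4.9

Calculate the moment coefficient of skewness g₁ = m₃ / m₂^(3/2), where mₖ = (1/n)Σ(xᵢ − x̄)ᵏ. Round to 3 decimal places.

1.093

x̄ = (7.4 + 12.0 + 23.7 + 8.2 + 4.9) / 5 = 11.2400
deviations (xᵢ − x̄): -3.8400, 0.7600, 12.4600, -3.0400, -6.3400
Σ(xᵢ − x̄)² = 220.0120 ⇒ m₂ = 220.0120/5 = 44.00240
Σ(xᵢ − x̄)³ = 1595.3162 ⇒ m₃ = 1595.3162/5 = 319.06325
m₂^(3/2) = 44.00240^(1.5) = 291.88686
g₁ = m₃ / m₂^(3/2) = 319.06325 / 291.88686 ≈ 1.093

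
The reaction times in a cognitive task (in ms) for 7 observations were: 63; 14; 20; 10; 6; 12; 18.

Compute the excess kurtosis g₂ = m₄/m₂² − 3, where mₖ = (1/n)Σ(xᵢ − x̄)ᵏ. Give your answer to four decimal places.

1.6367

x̄ = 20.4286
Σ(xᵢ − x̄)² = 2247.7143 ⇒ m₂ = 321.10204
Σ(xᵢ − x̄)⁴ = 3346485.0671 ⇒ m₄ = 478069.29529
m₂² = 103106.52062
g₂ = m₄/m₂² − 3 = 4.63665 − 3 ≈ 1.6367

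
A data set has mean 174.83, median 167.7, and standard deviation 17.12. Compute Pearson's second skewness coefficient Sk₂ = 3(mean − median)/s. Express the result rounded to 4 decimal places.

1.2494

Sk₂ = 3(174.83 − 167.7) / 17.12 = 3 × 7.1300 / 17.12
    = 21.3900 / 17.12 ≈ 1.2494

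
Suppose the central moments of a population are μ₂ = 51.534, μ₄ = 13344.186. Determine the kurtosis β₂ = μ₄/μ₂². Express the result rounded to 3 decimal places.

5.025

μ₂² = 51.534² = 2655.75316
μ₄/μ₂² = 13344.186 / 2655.75316 = 5.02463
β₂ ≈ 5.025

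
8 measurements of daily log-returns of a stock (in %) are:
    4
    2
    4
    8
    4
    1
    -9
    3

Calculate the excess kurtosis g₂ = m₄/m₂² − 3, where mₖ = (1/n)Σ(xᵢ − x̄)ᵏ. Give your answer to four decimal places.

x̄ = 2.1250
Σ(xᵢ − x̄)² = 170.8750 ⇒ m₂ = 21.35938
Σ(xᵢ − x̄)⁴ = 16548.5254 ⇒ m₄ = 2068.56567
m₂² = 456.22290
g₂ = m₄/m₂² − 3 = 4.53411 − 3 ≈ 1.5341

1.5341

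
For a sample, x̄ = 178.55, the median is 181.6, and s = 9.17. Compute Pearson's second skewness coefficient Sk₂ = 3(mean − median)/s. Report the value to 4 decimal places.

-0.9978

Sk₂ = 3(178.55 − 181.6) / 9.17 = 3 × -3.0500 / 9.17
    = -9.1500 / 9.17 ≈ -0.9978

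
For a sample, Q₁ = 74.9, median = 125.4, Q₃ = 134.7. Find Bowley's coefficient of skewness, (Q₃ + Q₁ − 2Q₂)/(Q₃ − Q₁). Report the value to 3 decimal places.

-0.689

numerator: Q₃ + Q₁ − 2Q₂ = 134.7 + 74.9 − 2×125.4 = -41.2000
denominator: Q₃ − Q₁ = 134.7 − 74.9 = 59.8000
Bowley skewness = -41.2000 / 59.8000 ≈ -0.689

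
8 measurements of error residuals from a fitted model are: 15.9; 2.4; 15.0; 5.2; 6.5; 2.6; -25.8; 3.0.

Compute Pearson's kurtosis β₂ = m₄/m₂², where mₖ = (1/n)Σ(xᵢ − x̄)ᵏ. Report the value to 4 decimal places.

x̄ = 3.1000
Σ(xᵢ − x̄)² = 1157.3800 ⇒ m₂ = 144.67250
Σ(xᵢ − x̄)⁴ = 744626.0662 ⇒ m₄ = 93078.25828
m₂² = 20930.13226
β₂ = m₄/m₂² = 93078.25828 / 20930.13226 ≈ 4.4471

4.4471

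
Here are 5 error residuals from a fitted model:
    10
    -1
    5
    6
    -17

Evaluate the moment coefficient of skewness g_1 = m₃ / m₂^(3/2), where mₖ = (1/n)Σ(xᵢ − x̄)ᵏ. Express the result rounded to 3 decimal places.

-1.029

x̄ = (10 - 1 + 5 + 6 - 17) / 5 = 0.6000
deviations (xᵢ − x̄): 9.4000, -1.6000, 4.4000, 5.4000, -17.6000
Σ(xᵢ − x̄)² = 449.2000 ⇒ m₂ = 449.2000/5 = 89.84000
Σ(xᵢ − x̄)³ = -4382.6400 ⇒ m₃ = -4382.6400/5 = -876.52800
m₂^(3/2) = 89.84000^(1.5) = 851.53914
g_1 = m₃ / m₂^(3/2) = -876.52800 / 851.53914 ≈ -1.029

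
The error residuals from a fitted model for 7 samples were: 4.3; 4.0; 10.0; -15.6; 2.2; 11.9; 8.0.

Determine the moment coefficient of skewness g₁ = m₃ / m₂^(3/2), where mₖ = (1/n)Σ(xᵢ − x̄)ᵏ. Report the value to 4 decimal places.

x̄ = (4.3 + 4.0 + 10.0 - 15.6 + 2.2 + 11.9 + 8.0) / 7 = 3.5429
deviations (xᵢ − x̄): 0.7571, 0.4571, 6.4571, -19.1429, -1.3429, 8.3571, 4.4571
Σ(xᵢ − x̄)² = 500.4371 ⇒ m₂ = 500.4371/7 = 71.49102
Σ(xᵢ − x̄)³ = -6075.3195 ⇒ m₃ = -6075.3195/7 = -867.90278
m₂^(3/2) = 71.49102^(1.5) = 604.47347
g₁ = m₃ / m₂^(3/2) = -867.90278 / 604.47347 ≈ -1.4358

-1.4358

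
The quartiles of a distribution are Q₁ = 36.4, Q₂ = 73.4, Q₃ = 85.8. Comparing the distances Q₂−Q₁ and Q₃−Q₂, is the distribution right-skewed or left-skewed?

left-skewed

Q₂ − Q₁ = 37.0;  Q₃ − Q₂ = 12.4
Q₂ − Q₁ > Q₃ − Q₂ ⇒ the lower half is more spread out ⇒ left-skewed.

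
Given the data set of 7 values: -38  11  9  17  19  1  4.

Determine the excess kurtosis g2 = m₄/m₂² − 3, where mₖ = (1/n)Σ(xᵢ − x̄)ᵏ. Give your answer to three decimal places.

x̄ = 3.2857
Σ(xᵢ − x̄)² = 2237.4286 ⇒ m₂ = 319.63265
Σ(xᵢ − x̄)⁴ = 3006343.7376 ⇒ m₄ = 429477.67680
m₂² = 102165.03290
g2 = m₄/m₂² − 3 = 4.20376 − 3 ≈ 1.204

1.204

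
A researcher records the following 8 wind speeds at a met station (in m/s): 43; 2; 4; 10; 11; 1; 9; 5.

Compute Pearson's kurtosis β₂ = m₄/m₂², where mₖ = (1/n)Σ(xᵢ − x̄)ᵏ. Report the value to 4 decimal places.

x̄ = 10.6250
Σ(xᵢ − x̄)² = 1293.8750 ⇒ m₂ = 161.73438
Σ(xᵢ − x̄)⁴ = 1115649.6816 ⇒ m₄ = 139456.21021
m₂² = 26158.00806
β₂ = m₄/m₂² = 139456.21021 / 26158.00806 ≈ 5.3313

5.3313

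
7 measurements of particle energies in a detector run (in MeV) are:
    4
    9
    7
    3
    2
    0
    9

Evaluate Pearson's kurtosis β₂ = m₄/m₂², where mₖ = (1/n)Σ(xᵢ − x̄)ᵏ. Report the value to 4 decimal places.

1.5564

x̄ = 4.8571
Σ(xᵢ − x̄)² = 74.8571 ⇒ m₂ = 10.69388
Σ(xᵢ − x̄)⁴ = 1245.8892 ⇒ m₄ = 177.98417
m₂² = 114.35902
β₂ = m₄/m₂² = 177.98417 / 114.35902 ≈ 1.5564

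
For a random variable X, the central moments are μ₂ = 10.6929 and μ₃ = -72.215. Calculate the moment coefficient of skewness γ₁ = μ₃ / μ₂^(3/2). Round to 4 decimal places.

-2.0653

σ = √μ₂ = √10.6929 = 3.27000
σ³ = μ₂^(3/2) = 34.96578
γ₁ = μ₃/σ³ = -72.215 / 34.96578 ≈ -2.0653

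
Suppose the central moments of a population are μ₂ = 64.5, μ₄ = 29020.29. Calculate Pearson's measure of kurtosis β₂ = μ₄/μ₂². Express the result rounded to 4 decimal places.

μ₂² = 64.5² = 4160.25000
μ₄/μ₂² = 29020.29 / 4160.25000 = 6.97561
β₂ ≈ 6.9756

6.9756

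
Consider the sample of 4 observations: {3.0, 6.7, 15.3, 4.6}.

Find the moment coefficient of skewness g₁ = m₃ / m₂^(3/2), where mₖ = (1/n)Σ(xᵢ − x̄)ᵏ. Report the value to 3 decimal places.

0.902

x̄ = (3.0 + 6.7 + 15.3 + 4.6) / 4 = 7.4000
deviations (xᵢ − x̄): -4.4000, -0.7000, 7.9000, -2.8000
Σ(xᵢ − x̄)² = 90.1000 ⇒ m₂ = 90.1000/4 = 22.52500
Σ(xᵢ − x̄)³ = 385.5600 ⇒ m₃ = 385.5600/4 = 96.39000
m₂^(3/2) = 22.52500^(1.5) = 106.90480
g₁ = m₃ / m₂^(3/2) = 96.39000 / 106.90480 ≈ 0.902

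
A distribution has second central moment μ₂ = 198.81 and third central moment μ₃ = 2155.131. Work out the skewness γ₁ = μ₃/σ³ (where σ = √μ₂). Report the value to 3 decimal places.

0.769

σ = √μ₂ = √198.81 = 14.10000
σ³ = μ₂^(3/2) = 2803.22100
γ₁ = μ₃/σ³ = 2155.131 / 2803.22100 ≈ 0.769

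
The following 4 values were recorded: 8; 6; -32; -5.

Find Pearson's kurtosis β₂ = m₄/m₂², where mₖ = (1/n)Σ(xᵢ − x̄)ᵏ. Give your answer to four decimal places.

x̄ = -5.7500
Σ(xᵢ − x̄)² = 1016.7500 ⇒ m₂ = 254.18750
Σ(xᵢ − x̄)⁴ = 529613.3281 ⇒ m₄ = 132403.33203
m₂² = 64611.28516
β₂ = m₄/m₂² = 132403.33203 / 64611.28516 ≈ 2.0492

2.0492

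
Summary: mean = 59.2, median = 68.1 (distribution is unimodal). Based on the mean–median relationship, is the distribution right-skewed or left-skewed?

mean − median = 59.2 − 68.1 = -8.9
mean < median ⇒ the longer tail is on the left ⇒ left-skewed (negatively skewed).

left-skewed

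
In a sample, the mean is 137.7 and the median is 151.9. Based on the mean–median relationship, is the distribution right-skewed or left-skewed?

mean − median = 137.7 − 151.9 = -14.2
mean < median ⇒ the longer tail is on the left ⇒ left-skewed (negatively skewed).

left-skewed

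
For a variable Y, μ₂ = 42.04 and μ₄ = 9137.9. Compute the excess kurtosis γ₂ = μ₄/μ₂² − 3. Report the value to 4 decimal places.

2.1704

μ₂² = 42.04² = 1767.36160
μ₄/μ₂² = 9137.9 / 1767.36160 = 5.17036
γ₂ = 5.17036 − 3 ≈ 2.1704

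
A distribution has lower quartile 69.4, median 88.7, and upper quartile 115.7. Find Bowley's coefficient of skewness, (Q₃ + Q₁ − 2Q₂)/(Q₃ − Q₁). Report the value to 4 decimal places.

numerator: Q₃ + Q₁ − 2Q₂ = 115.7 + 69.4 − 2×88.7 = 7.7000
denominator: Q₃ − Q₁ = 115.7 − 69.4 = 46.3000
Bowley skewness = 7.7000 / 46.3000 ≈ 0.1663

0.1663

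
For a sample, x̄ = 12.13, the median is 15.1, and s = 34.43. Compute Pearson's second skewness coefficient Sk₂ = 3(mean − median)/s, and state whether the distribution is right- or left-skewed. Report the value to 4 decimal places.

Sk₂ = 3(12.13 − 15.1) / 34.43 = 3 × -2.9700 / 34.43
    = -8.9100 / 34.43 ≈ -0.2588
Sk₂ < 0 ⇒ mean < median ⇒ left-skewed (negative skew).

-0.2588, left-skewed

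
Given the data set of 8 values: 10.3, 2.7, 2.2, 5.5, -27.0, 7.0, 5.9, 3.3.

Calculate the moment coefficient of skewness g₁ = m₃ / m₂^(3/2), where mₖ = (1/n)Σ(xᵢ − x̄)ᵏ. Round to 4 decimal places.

-2.0341

x̄ = (10.3 + 2.7 + 2.2 + 5.5 - 27.0 + 7.0 + 5.9 + 3.3) / 8 = 1.2375
deviations (xᵢ − x̄): 9.0625, 1.4625, 0.9625, 4.2625, -28.2375, 5.7625, 4.6625, 2.0625
Σ(xᵢ − x̄)² = 959.9188 ⇒ m₂ = 959.9188/8 = 119.98984
Σ(xᵢ − x̄)³ = -21388.1103 ⇒ m₃ = -21388.1103/8 = -2673.51379
m₂^(3/2) = 119.98984^(1.5) = 1314.36726
g₁ = m₃ / m₂^(3/2) = -2673.51379 / 1314.36726 ≈ -2.0341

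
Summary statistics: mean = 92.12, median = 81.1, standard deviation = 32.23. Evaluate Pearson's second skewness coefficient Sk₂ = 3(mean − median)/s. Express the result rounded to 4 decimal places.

1.0258

Sk₂ = 3(92.12 − 81.1) / 32.23 = 3 × 11.0200 / 32.23
    = 33.0600 / 32.23 ≈ 1.0258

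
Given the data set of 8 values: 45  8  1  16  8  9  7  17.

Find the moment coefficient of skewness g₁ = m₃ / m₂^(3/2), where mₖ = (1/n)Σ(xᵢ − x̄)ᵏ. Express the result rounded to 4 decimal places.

1.6634

x̄ = (45 + 8 + 1 + 16 + 8 + 9 + 7 + 17) / 8 = 13.8750
deviations (xᵢ − x̄): 31.1250, -5.8750, -12.8750, 2.1250, -5.8750, -4.8750, -6.8750, 3.1250
Σ(xᵢ − x̄)² = 1288.8750 ⇒ m₂ = 1288.8750/8 = 161.10938
Σ(xᵢ − x̄)³ = 27212.3438 ⇒ m₃ = 27212.3438/8 = 3401.54297
m₂^(3/2) = 161.10938^(1.5) = 2044.94306
g₁ = m₃ / m₂^(3/2) = 3401.54297 / 2044.94306 ≈ 1.6634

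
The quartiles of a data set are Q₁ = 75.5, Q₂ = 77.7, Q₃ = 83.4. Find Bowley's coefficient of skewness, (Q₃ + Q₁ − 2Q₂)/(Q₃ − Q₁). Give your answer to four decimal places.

0.4430

numerator: Q₃ + Q₁ − 2Q₂ = 83.4 + 75.5 − 2×77.7 = 3.5000
denominator: Q₃ − Q₁ = 83.4 − 75.5 = 7.9000
Bowley skewness = 3.5000 / 7.9000 ≈ 0.4430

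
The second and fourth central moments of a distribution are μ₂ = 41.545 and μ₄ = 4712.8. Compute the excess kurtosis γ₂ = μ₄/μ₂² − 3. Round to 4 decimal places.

-0.2695

μ₂² = 41.545² = 1725.98703
μ₄/μ₂² = 4712.8 / 1725.98703 = 2.73050
γ₂ = 2.73050 − 3 ≈ -0.2695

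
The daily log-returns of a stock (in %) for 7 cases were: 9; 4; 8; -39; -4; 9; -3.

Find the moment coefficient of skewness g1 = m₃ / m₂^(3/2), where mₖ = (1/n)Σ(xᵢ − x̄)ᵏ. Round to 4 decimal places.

-1.6345

x̄ = (9 + 4 + 8 - 39 - 4 + 9 - 3) / 7 = -2.2857
deviations (xᵢ − x̄): 11.2857, 6.2857, 10.2857, -36.7143, -1.7143, 11.2857, -0.7143
Σ(xᵢ − x̄)² = 1751.4286 ⇒ m₂ = 1751.4286/7 = 250.20408
Σ(xᵢ − x̄)³ = -45282.6122 ⇒ m₃ = -45282.6122/7 = -6468.94461
m₂^(3/2) = 250.20408^(1.5) = 3957.68828
g1 = m₃ / m₂^(3/2) = -6468.94461 / 3957.68828 ≈ -1.6345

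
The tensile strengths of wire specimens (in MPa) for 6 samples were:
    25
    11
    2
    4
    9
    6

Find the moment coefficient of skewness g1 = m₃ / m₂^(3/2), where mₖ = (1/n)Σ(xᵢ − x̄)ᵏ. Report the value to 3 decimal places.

x̄ = (25 + 11 + 2 + 4 + 9 + 6) / 6 = 9.5000
deviations (xᵢ − x̄): 15.5000, 1.5000, -7.5000, -5.5000, -0.5000, -3.5000
Σ(xᵢ − x̄)² = 341.5000 ⇒ m₂ = 341.5000/6 = 56.91667
Σ(xᵢ − x̄)³ = 3096.0000 ⇒ m₃ = 3096.0000/6 = 516.00000
m₂^(3/2) = 56.91667^(1.5) = 429.39718
g1 = m₃ / m₂^(3/2) = 516.00000 / 429.39718 ≈ 1.202

1.202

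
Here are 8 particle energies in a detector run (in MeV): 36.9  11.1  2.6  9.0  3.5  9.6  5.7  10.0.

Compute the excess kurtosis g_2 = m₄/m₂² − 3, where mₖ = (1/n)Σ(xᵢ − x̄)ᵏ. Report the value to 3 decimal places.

2.258

x̄ = 11.0500
Σ(xᵢ − x̄)² = 832.6600 ⇒ m₂ = 104.08250
Σ(xᵢ − x̄)⁴ = 455711.4561 ⇒ m₄ = 56963.93201
m₂² = 10833.16681
g_2 = m₄/m₂² − 3 = 5.25829 − 3 ≈ 2.258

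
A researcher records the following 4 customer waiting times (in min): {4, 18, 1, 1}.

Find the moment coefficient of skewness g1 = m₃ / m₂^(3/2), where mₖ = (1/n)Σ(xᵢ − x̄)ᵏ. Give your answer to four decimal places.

x̄ = (4 + 18 + 1 + 1) / 4 = 6.0000
deviations (xᵢ − x̄): -2.0000, 12.0000, -5.0000, -5.0000
Σ(xᵢ − x̄)² = 198.0000 ⇒ m₂ = 198.0000/4 = 49.50000
Σ(xᵢ − x̄)³ = 1470.0000 ⇒ m₃ = 1470.0000/4 = 367.50000
m₂^(3/2) = 49.50000^(1.5) = 348.26337
g1 = m₃ / m₂^(3/2) = 367.50000 / 348.26337 ≈ 1.0552

1.0552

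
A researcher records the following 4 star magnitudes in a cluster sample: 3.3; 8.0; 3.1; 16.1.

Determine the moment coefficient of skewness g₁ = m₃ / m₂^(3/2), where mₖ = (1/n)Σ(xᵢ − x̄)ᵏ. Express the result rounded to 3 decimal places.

x̄ = (3.3 + 8.0 + 3.1 + 16.1) / 4 = 7.6250
deviations (xᵢ − x̄): -4.3250, 0.3750, -4.5250, 8.4750
Σ(xᵢ − x̄)² = 111.1475 ⇒ m₂ = 111.1475/4 = 27.78688
Σ(xᵢ − x̄)³ = 435.2209 ⇒ m₃ = 435.2209/4 = 108.80522
m₂^(3/2) = 27.78688^(1.5) = 146.47367
g₁ = m₃ / m₂^(3/2) = 108.80522 / 146.47367 ≈ 0.743

0.743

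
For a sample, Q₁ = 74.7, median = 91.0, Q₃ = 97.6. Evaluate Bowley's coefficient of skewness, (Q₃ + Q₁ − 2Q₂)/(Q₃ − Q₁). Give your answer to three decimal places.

numerator: Q₃ + Q₁ − 2Q₂ = 97.6 + 74.7 − 2×91.0 = -9.7000
denominator: Q₃ − Q₁ = 97.6 − 74.7 = 22.9000
Bowley skewness = -9.7000 / 22.9000 ≈ -0.424

-0.424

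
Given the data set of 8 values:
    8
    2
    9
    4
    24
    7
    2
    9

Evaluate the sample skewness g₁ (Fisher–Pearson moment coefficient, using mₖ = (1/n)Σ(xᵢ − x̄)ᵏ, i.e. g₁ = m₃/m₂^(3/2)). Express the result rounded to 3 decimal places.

1.520

x̄ = (8 + 2 + 9 + 4 + 24 + 7 + 2 + 9) / 8 = 8.1250
deviations (xᵢ − x̄): -0.1250, -6.1250, 0.8750, -4.1250, 15.8750, -1.1250, -6.1250, 0.8750
Σ(xᵢ − x̄)² = 346.8750 ⇒ m₂ = 346.8750/8 = 43.35938
Σ(xᵢ − x̄)³ = 3470.9063 ⇒ m₃ = 3470.9063/8 = 433.86328
m₂^(3/2) = 43.35938^(1.5) = 285.51210
g₁ = m₃ / m₂^(3/2) = 433.86328 / 285.51210 ≈ 1.520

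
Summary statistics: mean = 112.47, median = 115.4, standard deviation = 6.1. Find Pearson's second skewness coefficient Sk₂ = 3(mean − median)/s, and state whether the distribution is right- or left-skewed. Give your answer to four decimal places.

Sk₂ = 3(112.47 − 115.4) / 6.1 = 3 × -2.9300 / 6.1
    = -8.7900 / 6.1 ≈ -1.4410
Sk₂ < 0 ⇒ mean < median ⇒ left-skewed (negative skew).

-1.4410, left-skewed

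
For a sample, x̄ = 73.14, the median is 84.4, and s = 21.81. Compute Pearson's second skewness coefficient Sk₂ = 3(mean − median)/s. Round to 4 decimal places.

Sk₂ = 3(73.14 − 84.4) / 21.81 = 3 × -11.2600 / 21.81
    = -33.7800 / 21.81 ≈ -1.5488

-1.5488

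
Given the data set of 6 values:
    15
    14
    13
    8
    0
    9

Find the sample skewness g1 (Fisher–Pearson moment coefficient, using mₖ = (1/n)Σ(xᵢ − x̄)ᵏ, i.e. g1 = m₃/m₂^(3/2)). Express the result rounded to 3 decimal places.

x̄ = (15 + 14 + 13 + 8 + 0 + 9) / 6 = 9.8333
deviations (xᵢ − x̄): 5.1667, 4.1667, 3.1667, -1.8333, -9.8333, -0.8333
Σ(xᵢ − x̄)² = 154.8333 ⇒ m₂ = 154.8333/6 = 25.80556
Σ(xᵢ − x̄)³ = -715.5556 ⇒ m₃ = -715.5556/6 = -119.25926
m₂^(3/2) = 25.80556^(1.5) = 131.09008
g1 = m₃ / m₂^(3/2) = -119.25926 / 131.09008 ≈ -0.910

-0.910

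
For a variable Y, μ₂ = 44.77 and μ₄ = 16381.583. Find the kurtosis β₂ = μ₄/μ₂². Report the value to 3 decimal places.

μ₂² = 44.77² = 2004.35290
μ₄/μ₂² = 16381.583 / 2004.35290 = 8.17300
β₂ ≈ 8.173

8.173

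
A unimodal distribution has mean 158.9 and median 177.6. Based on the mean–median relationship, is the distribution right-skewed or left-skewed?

left-skewed

mean − median = 158.9 − 177.6 = -18.7
mean < median ⇒ the longer tail is on the left ⇒ left-skewed (negatively skewed).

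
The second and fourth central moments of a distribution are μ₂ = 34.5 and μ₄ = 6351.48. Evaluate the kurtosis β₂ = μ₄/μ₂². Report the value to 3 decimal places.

5.336

μ₂² = 34.5² = 1190.25000
μ₄/μ₂² = 6351.48 / 1190.25000 = 5.33626
β₂ ≈ 5.336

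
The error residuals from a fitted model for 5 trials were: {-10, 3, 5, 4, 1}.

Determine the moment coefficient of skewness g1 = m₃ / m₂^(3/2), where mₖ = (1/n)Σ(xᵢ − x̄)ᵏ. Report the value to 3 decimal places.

-1.292

x̄ = (-10 + 3 + 5 + 4 + 1) / 5 = 0.6000
deviations (xᵢ − x̄): -10.6000, 2.4000, 4.4000, 3.4000, 0.4000
Σ(xᵢ − x̄)² = 149.2000 ⇒ m₂ = 149.2000/5 = 29.84000
Σ(xᵢ − x̄)³ = -1052.6400 ⇒ m₃ = -1052.6400/5 = -210.52800
m₂^(3/2) = 29.84000^(1.5) = 163.00399
g1 = m₃ / m₂^(3/2) = -210.52800 / 163.00399 ≈ -1.292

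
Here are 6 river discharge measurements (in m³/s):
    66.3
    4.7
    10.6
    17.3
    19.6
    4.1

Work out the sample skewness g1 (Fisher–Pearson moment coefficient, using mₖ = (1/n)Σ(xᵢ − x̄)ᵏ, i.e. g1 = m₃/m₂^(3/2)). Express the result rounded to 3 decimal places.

1.502

x̄ = (66.3 + 4.7 + 10.6 + 17.3 + 19.6 + 4.1) / 6 = 20.4333
deviations (xᵢ − x̄): 45.8667, -15.7333, -9.8333, -3.1333, -0.8333, -16.3333
Σ(xᵢ − x̄)² = 2725.2733 ⇒ m₂ = 2725.2733/6 = 454.21222
Σ(xᵢ − x̄)³ = 87257.9164 ⇒ m₃ = 87257.9164/6 = 14542.98607
m₂^(3/2) = 454.21222^(1.5) = 9680.28680
g1 = m₃ / m₂^(3/2) = 14542.98607 / 9680.28680 ≈ 1.502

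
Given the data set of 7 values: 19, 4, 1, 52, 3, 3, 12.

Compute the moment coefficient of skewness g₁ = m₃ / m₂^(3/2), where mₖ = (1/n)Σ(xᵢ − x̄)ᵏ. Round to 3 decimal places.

1.575

x̄ = (19 + 4 + 1 + 52 + 3 + 3 + 12) / 7 = 13.4286
deviations (xᵢ − x̄): 5.5714, -9.4286, -12.4286, 38.5714, -10.4286, -10.4286, -1.4286
Σ(xᵢ − x̄)² = 1981.7143 ⇒ m₂ = 1981.7143/7 = 283.10204
Σ(xᵢ − x̄)³ = 52528.5306 ⇒ m₃ = 52528.5306/7 = 7504.07580
m₂^(3/2) = 283.10204^(1.5) = 4763.37201
g₁ = m₃ / m₂^(3/2) = 7504.07580 / 4763.37201 ≈ 1.575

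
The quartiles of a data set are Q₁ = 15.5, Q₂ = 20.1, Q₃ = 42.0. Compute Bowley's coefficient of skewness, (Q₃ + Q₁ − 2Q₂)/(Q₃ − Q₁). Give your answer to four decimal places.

0.6528

numerator: Q₃ + Q₁ − 2Q₂ = 42.0 + 15.5 − 2×20.1 = 17.3000
denominator: Q₃ − Q₁ = 42.0 − 15.5 = 26.5000
Bowley skewness = 17.3000 / 26.5000 ≈ 0.6528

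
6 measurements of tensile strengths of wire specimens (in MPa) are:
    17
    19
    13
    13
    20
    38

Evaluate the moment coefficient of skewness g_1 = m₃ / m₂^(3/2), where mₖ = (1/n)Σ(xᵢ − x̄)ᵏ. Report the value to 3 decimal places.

x̄ = (17 + 19 + 13 + 13 + 20 + 38) / 6 = 20.0000
deviations (xᵢ − x̄): -3.0000, -1.0000, -7.0000, -7.0000, 0.0000, 18.0000
Σ(xᵢ − x̄)² = 432.0000 ⇒ m₂ = 432.0000/6 = 72.00000
Σ(xᵢ − x̄)³ = 5118.0000 ⇒ m₃ = 5118.0000/6 = 853.00000
m₂^(3/2) = 72.00000^(1.5) = 610.94026
g_1 = m₃ / m₂^(3/2) = 853.00000 / 610.94026 ≈ 1.396

1.396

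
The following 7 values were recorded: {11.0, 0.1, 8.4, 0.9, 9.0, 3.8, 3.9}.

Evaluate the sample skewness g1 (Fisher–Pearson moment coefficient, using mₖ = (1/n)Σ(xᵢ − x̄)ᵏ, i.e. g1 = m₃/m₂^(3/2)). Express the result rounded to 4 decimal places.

0.0813

x̄ = (11.0 + 0.1 + 8.4 + 0.9 + 9.0 + 3.8 + 3.9) / 7 = 5.3000
deviations (xᵢ − x̄): 5.7000, -5.2000, 3.1000, -4.4000, 3.7000, -1.5000, -1.4000
Σ(xᵢ − x̄)² = 106.4000 ⇒ m₂ = 106.4000/7 = 15.20000
Σ(xᵢ − x̄)³ = 33.7260 ⇒ m₃ = 33.7260/7 = 4.81800
m₂^(3/2) = 15.20000^(1.5) = 59.26051
g1 = m₃ / m₂^(3/2) = 4.81800 / 59.26051 ≈ 0.0813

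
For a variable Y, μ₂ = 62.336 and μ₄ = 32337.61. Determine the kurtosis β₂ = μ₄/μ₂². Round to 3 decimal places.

μ₂² = 62.336² = 3885.77690
μ₄/μ₂² = 32337.61 / 3885.77690 = 8.32204
β₂ ≈ 8.322

8.322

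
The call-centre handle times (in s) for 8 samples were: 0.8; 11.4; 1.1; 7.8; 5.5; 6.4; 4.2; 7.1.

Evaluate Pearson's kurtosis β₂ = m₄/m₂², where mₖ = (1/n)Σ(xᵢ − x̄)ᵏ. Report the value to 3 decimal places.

x̄ = 5.5375
Σ(xᵢ − x̄)² = 86.5988 ⇒ m₂ = 10.82484
Σ(xᵢ − x̄)⁴ = 2108.6194 ⇒ m₄ = 263.57742
m₂² = 117.17724
β₂ = m₄/m₂² = 263.57742 / 117.17724 ≈ 2.249

2.249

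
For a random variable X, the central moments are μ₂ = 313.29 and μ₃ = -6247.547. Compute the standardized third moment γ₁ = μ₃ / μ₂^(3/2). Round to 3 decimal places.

σ = √μ₂ = √313.29 = 17.70000
σ³ = μ₂^(3/2) = 5545.23300
γ₁ = μ₃/σ³ = -6247.547 / 5545.23300 ≈ -1.127

-1.127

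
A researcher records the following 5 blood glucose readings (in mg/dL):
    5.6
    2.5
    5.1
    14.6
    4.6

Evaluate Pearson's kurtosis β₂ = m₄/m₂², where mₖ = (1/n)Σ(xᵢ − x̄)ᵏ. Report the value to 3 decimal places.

2.981

x̄ = 6.4800
Σ(xᵢ − x̄)² = 87.9880 ⇒ m₂ = 17.59760
Σ(xᵢ − x̄)⁴ = 4614.9818 ⇒ m₄ = 922.99636
m₂² = 309.67553
β₂ = m₄/m₂² = 922.99636 / 309.67553 ≈ 2.981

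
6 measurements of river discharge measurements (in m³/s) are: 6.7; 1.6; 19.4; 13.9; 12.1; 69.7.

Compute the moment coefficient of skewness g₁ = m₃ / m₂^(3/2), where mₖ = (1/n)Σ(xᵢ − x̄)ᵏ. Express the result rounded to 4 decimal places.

x̄ = (6.7 + 1.6 + 19.4 + 13.9 + 12.1 + 69.7) / 6 = 20.5667
deviations (xᵢ − x̄): -13.8667, -18.9667, -1.1667, -6.6667, -8.4667, 49.1333
Σ(xᵢ − x̄)² = 3083.5933 ⇒ m₂ = 3083.5933/6 = 513.93222
Σ(xᵢ − x̄)³ = 108217.8956 ⇒ m₃ = 108217.8956/6 = 18036.31593
m₂^(3/2) = 513.93222^(1.5) = 11650.88114
g₁ = m₃ / m₂^(3/2) = 18036.31593 / 11650.88114 ≈ 1.5481

1.5481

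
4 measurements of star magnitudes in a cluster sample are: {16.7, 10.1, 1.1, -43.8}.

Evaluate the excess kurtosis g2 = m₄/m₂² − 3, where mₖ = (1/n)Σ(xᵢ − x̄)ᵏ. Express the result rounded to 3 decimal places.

-0.812

x̄ = -3.9750
Σ(xᵢ − x̄)² = 2237.3475 ⇒ m₂ = 559.33687
Σ(xᵢ − x̄)⁴ = 2738120.6457 ⇒ m₄ = 684530.16141
m₂² = 312857.73973
g2 = m₄/m₂² − 3 = 2.18799 − 3 ≈ -0.812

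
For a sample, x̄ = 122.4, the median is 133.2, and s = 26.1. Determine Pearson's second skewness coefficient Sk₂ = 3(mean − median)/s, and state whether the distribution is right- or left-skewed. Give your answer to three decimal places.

-1.241, left-skewed

Sk₂ = 3(122.4 − 133.2) / 26.1 = 3 × -10.8000 / 26.1
    = -32.4000 / 26.1 ≈ -1.241
Sk₂ < 0 ⇒ mean < median ⇒ left-skewed (negative skew).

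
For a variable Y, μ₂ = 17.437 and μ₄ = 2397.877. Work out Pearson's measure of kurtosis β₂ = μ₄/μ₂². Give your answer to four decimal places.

7.8865

μ₂² = 17.437² = 304.04897
μ₄/μ₂² = 2397.877 / 304.04897 = 7.88648
β₂ ≈ 7.8865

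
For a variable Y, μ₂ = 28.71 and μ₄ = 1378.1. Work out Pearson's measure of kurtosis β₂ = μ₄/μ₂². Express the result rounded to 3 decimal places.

μ₂² = 28.71² = 824.26410
μ₄/μ₂² = 1378.1 / 824.26410 = 1.67192
β₂ ≈ 1.672

1.672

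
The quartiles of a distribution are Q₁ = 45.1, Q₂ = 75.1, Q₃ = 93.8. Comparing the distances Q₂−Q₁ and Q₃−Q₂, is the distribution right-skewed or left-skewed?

Q₂ − Q₁ = 30.0;  Q₃ − Q₂ = 18.7
Q₂ − Q₁ > Q₃ − Q₂ ⇒ the lower half is more spread out ⇒ left-skewed.

left-skewed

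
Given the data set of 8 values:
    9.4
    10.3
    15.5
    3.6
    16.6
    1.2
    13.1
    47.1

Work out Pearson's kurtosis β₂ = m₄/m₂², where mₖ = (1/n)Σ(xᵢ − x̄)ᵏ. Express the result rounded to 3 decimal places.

4.686

x̄ = 14.6000
Σ(xᵢ − x̄)² = 1409.4000 ⇒ m₂ = 176.17500
Σ(xᵢ − x̄)⁴ = 1163641.6164 ⇒ m₄ = 145455.20205
m₂² = 31037.63063
β₂ = m₄/m₂² = 145455.20205 / 31037.63063 ≈ 4.686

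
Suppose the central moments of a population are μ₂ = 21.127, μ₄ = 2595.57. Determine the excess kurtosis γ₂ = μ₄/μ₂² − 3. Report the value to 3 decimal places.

μ₂² = 21.127² = 446.35013
μ₄/μ₂² = 2595.57 / 446.35013 = 5.81510
γ₂ = 5.81510 − 3 ≈ 2.815

2.815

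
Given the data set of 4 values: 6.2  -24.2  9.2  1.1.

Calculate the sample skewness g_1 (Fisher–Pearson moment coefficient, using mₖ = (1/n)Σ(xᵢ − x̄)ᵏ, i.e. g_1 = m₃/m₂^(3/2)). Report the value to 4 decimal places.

-0.9943

x̄ = (6.2 - 24.2 + 9.2 + 1.1) / 4 = -1.9250
deviations (xᵢ − x̄): 8.1250, -22.2750, 11.1250, 3.0250
Σ(xᵢ − x̄)² = 695.1075 ⇒ m₂ = 695.1075/4 = 173.77688
Σ(xᵢ − x̄)³ = -9111.3619 ⇒ m₃ = -9111.3619/4 = -2277.84047
m₂^(3/2) = 173.77688^(1.5) = 2290.80422
g_1 = m₃ / m₂^(3/2) = -2277.84047 / 2290.80422 ≈ -0.9943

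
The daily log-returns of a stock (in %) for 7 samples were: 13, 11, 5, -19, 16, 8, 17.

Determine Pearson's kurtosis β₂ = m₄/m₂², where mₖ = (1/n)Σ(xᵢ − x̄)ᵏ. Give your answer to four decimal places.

x̄ = 7.2857
Σ(xᵢ − x̄)² = 913.4286 ⇒ m₂ = 130.48980
Σ(xᵢ − x̄)⁴ = 493352.3907 ⇒ m₄ = 70478.91295
m₂² = 17027.58684
β₂ = m₄/m₂² = 70478.91295 / 17027.58684 ≈ 4.1391

4.1391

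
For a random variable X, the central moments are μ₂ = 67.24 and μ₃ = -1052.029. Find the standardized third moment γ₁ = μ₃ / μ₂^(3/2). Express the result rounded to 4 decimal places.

-1.9080

σ = √μ₂ = √67.24 = 8.20000
σ³ = μ₂^(3/2) = 551.36800
γ₁ = μ₃/σ³ = -1052.029 / 551.36800 ≈ -1.9080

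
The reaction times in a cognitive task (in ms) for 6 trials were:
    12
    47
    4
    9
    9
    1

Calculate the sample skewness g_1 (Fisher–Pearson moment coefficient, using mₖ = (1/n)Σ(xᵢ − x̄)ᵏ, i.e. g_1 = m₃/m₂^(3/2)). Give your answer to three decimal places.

x̄ = (12 + 47 + 4 + 9 + 9 + 1) / 6 = 13.6667
deviations (xᵢ − x̄): -1.6667, 33.3333, -9.6667, -4.6667, -4.6667, -12.6667
Σ(xᵢ − x̄)² = 1411.3333 ⇒ m₂ = 1411.3333/6 = 235.22222
Σ(xᵢ − x̄)³ = 33893.5556 ⇒ m₃ = 33893.5556/6 = 5648.92593
m₂^(3/2) = 235.22222^(1.5) = 3607.59289
g_1 = m₃ / m₂^(3/2) = 5648.92593 / 3607.59289 ≈ 1.566

1.566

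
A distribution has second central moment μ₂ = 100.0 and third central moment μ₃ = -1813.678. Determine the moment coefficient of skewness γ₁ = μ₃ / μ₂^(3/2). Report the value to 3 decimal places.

-1.814

σ = √μ₂ = √100.0 = 10.00000
σ³ = μ₂^(3/2) = 1000.00000
γ₁ = μ₃/σ³ = -1813.678 / 1000.00000 ≈ -1.814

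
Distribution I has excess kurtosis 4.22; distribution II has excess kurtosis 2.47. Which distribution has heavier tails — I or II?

I

Higher excess kurtosis ⇒ heavier tails relative to the normal distribution.
4.22 vs 2.47: the larger is 4.22, so I has heavier tails.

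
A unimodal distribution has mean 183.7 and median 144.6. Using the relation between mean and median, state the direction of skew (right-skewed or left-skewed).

right-skewed

mean − median = 183.7 − 144.6 = 39.1
mean > median ⇒ the longer tail is on the right ⇒ right-skewed (positively skewed).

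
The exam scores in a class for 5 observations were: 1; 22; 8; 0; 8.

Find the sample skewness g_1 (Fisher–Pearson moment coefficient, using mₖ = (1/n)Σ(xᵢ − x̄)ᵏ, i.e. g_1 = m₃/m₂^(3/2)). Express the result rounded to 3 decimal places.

x̄ = (1 + 22 + 8 + 0 + 8) / 5 = 7.8000
deviations (xᵢ − x̄): -6.8000, 14.2000, 0.2000, -7.8000, 0.2000
Σ(xᵢ − x̄)² = 308.8000 ⇒ m₂ = 308.8000/5 = 61.76000
Σ(xᵢ − x̄)³ = 2074.3200 ⇒ m₃ = 2074.3200/5 = 414.86400
m₂^(3/2) = 61.76000^(1.5) = 485.35659
g_1 = m₃ / m₂^(3/2) = 414.86400 / 485.35659 ≈ 0.855

0.855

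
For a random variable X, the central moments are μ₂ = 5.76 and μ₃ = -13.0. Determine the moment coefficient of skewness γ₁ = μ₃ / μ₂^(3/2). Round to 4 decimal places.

-0.9404

σ = √μ₂ = √5.76 = 2.40000
σ³ = μ₂^(3/2) = 13.82400
γ₁ = μ₃/σ³ = -13.0 / 13.82400 ≈ -0.9404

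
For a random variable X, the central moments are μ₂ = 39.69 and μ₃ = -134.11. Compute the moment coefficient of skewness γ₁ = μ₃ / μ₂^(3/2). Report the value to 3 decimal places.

-0.536

σ = √μ₂ = √39.69 = 6.30000
σ³ = μ₂^(3/2) = 250.04700
γ₁ = μ₃/σ³ = -134.11 / 250.04700 ≈ -0.536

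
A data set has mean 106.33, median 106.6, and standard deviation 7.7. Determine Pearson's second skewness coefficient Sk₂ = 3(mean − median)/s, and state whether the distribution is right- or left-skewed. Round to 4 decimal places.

Sk₂ = 3(106.33 − 106.6) / 7.7 = 3 × -0.2700 / 7.7
    = -0.8100 / 7.7 ≈ -0.1052
Sk₂ < 0 ⇒ mean < median ⇒ left-skewed (negative skew).

-0.1052, left-skewed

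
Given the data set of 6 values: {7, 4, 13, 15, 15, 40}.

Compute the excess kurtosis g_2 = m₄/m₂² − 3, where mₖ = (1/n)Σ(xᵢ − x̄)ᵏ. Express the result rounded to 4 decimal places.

x̄ = 15.6667
Σ(xᵢ − x̄)² = 811.3333 ⇒ m₂ = 135.22222
Σ(xᵢ − x̄)⁴ = 374814.4444 ⇒ m₄ = 62469.07407
m₂² = 18285.04938
g_2 = m₄/m₂² − 3 = 3.41640 − 3 ≈ 0.4164

0.4164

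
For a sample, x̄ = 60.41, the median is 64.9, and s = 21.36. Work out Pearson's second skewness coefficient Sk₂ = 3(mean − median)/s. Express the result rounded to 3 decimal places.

-0.631

Sk₂ = 3(60.41 − 64.9) / 21.36 = 3 × -4.4900 / 21.36
    = -13.4700 / 21.36 ≈ -0.631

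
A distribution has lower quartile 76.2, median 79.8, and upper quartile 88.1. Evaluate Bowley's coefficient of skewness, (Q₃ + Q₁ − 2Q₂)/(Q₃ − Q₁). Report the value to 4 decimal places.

numerator: Q₃ + Q₁ − 2Q₂ = 88.1 + 76.2 − 2×79.8 = 4.7000
denominator: Q₃ − Q₁ = 88.1 − 76.2 = 11.9000
Bowley skewness = 4.7000 / 11.9000 ≈ 0.3950

0.3950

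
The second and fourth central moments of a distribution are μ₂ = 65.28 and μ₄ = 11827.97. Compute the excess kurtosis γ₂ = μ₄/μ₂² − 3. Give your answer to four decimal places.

-0.2244

μ₂² = 65.28² = 4261.47840
μ₄/μ₂² = 11827.97 / 4261.47840 = 2.77556
γ₂ = 2.77556 − 3 ≈ -0.2244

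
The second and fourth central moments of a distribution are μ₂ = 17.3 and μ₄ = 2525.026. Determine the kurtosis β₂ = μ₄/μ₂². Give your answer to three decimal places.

μ₂² = 17.3² = 299.29000
μ₄/μ₂² = 2525.026 / 299.29000 = 8.43672
β₂ ≈ 8.437

8.437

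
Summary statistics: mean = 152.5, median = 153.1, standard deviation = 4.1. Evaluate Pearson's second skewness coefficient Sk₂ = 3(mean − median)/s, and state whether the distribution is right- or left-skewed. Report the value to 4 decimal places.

Sk₂ = 3(152.5 − 153.1) / 4.1 = 3 × -0.6000 / 4.1
    = -1.8000 / 4.1 ≈ -0.4390
Sk₂ < 0 ⇒ mean < median ⇒ left-skewed (negative skew).

-0.4390, left-skewed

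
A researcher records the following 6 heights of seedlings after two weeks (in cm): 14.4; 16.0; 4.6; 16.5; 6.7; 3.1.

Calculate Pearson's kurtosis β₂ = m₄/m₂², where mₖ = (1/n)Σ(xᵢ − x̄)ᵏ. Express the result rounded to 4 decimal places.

x̄ = 10.2167
Σ(xᵢ − x̄)² = 184.9883 ⇒ m₂ = 30.83139
Σ(xᵢ − x̄)⁴ = 6696.9141 ⇒ m₄ = 1116.15236
m₂² = 950.57454
β₂ = m₄/m₂² = 1116.15236 / 950.57454 ≈ 1.1742

1.1742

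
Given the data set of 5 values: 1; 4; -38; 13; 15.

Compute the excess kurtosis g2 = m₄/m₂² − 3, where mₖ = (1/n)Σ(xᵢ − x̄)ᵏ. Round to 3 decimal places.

-0.109

x̄ = -1.0000
Σ(xᵢ − x̄)² = 1850.0000 ⇒ m₂ = 370.00000
Σ(xᵢ − x̄)⁴ = 1978754.0000 ⇒ m₄ = 395750.80000
m₂² = 136900.00000
g2 = m₄/m₂² − 3 = 2.89080 − 3 ≈ -0.109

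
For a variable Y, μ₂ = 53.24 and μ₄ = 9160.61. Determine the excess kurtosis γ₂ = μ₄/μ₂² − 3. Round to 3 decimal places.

μ₂² = 53.24² = 2834.49760
μ₄/μ₂² = 9160.61 / 2834.49760 = 3.23183
γ₂ = 3.23183 − 3 ≈ 0.232

0.232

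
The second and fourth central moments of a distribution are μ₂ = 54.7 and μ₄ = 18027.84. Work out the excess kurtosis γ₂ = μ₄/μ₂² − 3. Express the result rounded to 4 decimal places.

μ₂² = 54.7² = 2992.09000
μ₄/μ₂² = 18027.84 / 2992.09000 = 6.02517
γ₂ = 6.02517 − 3 ≈ 3.0252

3.0252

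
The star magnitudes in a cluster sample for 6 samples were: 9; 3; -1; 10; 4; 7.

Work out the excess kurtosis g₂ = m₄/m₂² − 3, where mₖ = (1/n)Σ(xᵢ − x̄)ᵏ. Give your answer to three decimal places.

x̄ = 5.3333
Σ(xᵢ − x̄)² = 85.3333 ⇒ m₂ = 14.22222
Σ(xᵢ − x̄)⁴ = 2304.4444 ⇒ m₄ = 384.07407
m₂² = 202.27160
g₂ = m₄/m₂² − 3 = 1.89880 − 3 ≈ -1.101

-1.101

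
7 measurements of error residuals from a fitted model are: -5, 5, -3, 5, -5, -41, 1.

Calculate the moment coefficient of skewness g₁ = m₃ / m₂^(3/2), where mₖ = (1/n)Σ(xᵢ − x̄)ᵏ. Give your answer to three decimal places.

-1.738

x̄ = (-5 + 5 - 3 + 5 - 5 - 41 + 1) / 7 = -6.1429
deviations (xᵢ − x̄): 1.1429, 11.1429, 3.1429, 11.1429, 1.1429, -34.8571, 7.1429
Σ(xᵢ − x̄)² = 1526.8571 ⇒ m₂ = 1526.8571/7 = 218.12245
Σ(xᵢ − x̄)³ = -39186.6122 ⇒ m₃ = -39186.6122/7 = -5598.08746
m₂^(3/2) = 218.12245^(1.5) = 3221.44371
g₁ = m₃ / m₂^(3/2) = -5598.08746 / 3221.44371 ≈ -1.738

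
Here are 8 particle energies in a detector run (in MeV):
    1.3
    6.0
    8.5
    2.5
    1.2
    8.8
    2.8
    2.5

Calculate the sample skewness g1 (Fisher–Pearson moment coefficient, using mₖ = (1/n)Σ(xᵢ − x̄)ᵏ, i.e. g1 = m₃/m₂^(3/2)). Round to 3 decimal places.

0.598

x̄ = (1.3 + 6.0 + 8.5 + 2.5 + 1.2 + 8.8 + 2.8 + 2.5) / 8 = 4.2000
deviations (xᵢ − x̄): -2.9000, 1.8000, 4.3000, -1.7000, -3.0000, 4.6000, -1.4000, -1.7000
Σ(xᵢ − x̄)² = 68.0400 ⇒ m₂ = 68.0400/8 = 8.50500
Σ(xᵢ − x̄)³ = 118.7160 ⇒ m₃ = 118.7160/8 = 14.83950
m₂^(3/2) = 8.50500^(1.5) = 24.80341
g1 = m₃ / m₂^(3/2) = 14.83950 / 24.80341 ≈ 0.598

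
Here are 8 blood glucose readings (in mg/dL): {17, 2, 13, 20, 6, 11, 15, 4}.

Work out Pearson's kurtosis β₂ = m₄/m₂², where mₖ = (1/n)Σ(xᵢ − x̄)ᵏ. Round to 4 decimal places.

x̄ = 11.0000
Σ(xᵢ − x̄)² = 292.0000 ⇒ m₂ = 36.50000
Σ(xᵢ − x̄)⁴ = 17716.0000 ⇒ m₄ = 2214.50000
m₂² = 1332.25000
β₂ = m₄/m₂² = 2214.50000 / 1332.25000 ≈ 1.6622

1.6622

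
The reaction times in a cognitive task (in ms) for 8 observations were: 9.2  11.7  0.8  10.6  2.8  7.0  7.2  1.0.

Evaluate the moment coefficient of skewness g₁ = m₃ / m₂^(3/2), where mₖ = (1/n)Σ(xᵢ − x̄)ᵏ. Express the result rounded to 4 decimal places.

x̄ = (9.2 + 11.7 + 0.8 + 10.6 + 2.8 + 7.0 + 7.2 + 1.0) / 8 = 6.2875
deviations (xᵢ − x̄): 2.9125, 5.4125, -5.4875, 4.3125, -3.4875, 0.7125, 0.9125, -5.2875
Σ(xᵢ − x̄)² = 127.9488 ⇒ m₂ = 127.9488/8 = 15.99359
Σ(xᵢ − x̄)³ = -90.8969 ⇒ m₃ = -90.8969/8 = -11.36211
m₂^(3/2) = 15.99359^(1.5) = 63.96157
g₁ = m₃ / m₂^(3/2) = -11.36211 / 63.96157 ≈ -0.1776

-0.1776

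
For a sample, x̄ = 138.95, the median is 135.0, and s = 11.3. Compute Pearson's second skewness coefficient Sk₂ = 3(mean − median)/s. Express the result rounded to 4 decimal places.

1.0487

Sk₂ = 3(138.95 − 135.0) / 11.3 = 3 × 3.9500 / 11.3
    = 11.8500 / 11.3 ≈ 1.0487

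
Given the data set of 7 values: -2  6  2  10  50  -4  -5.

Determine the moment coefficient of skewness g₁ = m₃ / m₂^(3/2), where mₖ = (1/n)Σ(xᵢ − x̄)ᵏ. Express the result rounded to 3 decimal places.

x̄ = (-2 + 6 + 2 + 10 + 50 - 4 - 5) / 7 = 8.1429
deviations (xᵢ − x̄): -10.1429, -2.1429, -6.1429, 1.8571, 41.8571, -12.1429, -13.1429
Σ(xᵢ − x̄)² = 2220.8571 ⇒ m₂ = 2220.8571/7 = 317.26531
Σ(xᵢ − x̄)³ = 67995.1837 ⇒ m₃ = 67995.1837/7 = 9713.59767
m₂^(3/2) = 317.26531^(1.5) = 5651.11148
g₁ = m₃ / m₂^(3/2) = 9713.59767 / 5651.11148 ≈ 1.719

1.719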